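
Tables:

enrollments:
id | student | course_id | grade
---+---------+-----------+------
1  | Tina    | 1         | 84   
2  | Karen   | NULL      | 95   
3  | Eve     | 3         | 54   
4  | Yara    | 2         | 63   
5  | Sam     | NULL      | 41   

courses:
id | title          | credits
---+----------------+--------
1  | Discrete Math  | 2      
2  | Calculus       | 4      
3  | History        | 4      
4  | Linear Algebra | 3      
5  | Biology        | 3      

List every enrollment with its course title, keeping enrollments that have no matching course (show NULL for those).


LEFT JOIN keeps every row from enrollments (the left table); where course_id has no match in courses, the course columns become NULL. Walk through each enrollment:
  - enrollment 1 (Tina): course_id=1 -> matches Discrete Math
  - enrollment 2 (Karen): course_id=NULL, no match -> kept with NULL
  - enrollment 3 (Eve): course_id=3 -> matches History
  - enrollment 4 (Yara): course_id=2 -> matches Calculus
  - enrollment 5 (Sam): course_id=NULL, no match -> kept with NULL
All 5 rows appear; 2 have NULL course.

SQL:
SELECT a.student, b.title AS course
FROM enrollments a
LEFT JOIN courses b ON a.course_id = b.id

Result:
student | course       
--------+--------------
Tina    | Discrete Math
Karen   | NULL         
Eve     | History      
Yara    | Calculus     
Sam     | NULL         


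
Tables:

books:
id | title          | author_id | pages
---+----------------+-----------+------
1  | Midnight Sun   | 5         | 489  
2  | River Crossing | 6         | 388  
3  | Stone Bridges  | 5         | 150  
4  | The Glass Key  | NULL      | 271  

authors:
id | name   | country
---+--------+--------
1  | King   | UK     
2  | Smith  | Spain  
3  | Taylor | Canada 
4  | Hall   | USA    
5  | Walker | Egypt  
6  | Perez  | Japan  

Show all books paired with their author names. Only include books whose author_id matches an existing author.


INNER JOIN keeps only books rows whose author_id matches an id in authors. Walk through each book:
  - book 1 (Midnight Sun): author_id=5 -> matches Walker
  - book 2 (River Crossing): author_id=6 -> matches Perez
  - book 3 (Stone Bridges): author_id=5 -> matches Walker
  - book 4 (The Glass Key): author_id=NULL, no match -> dropped
So 1 of 4 rows is dropped.

SQL:
SELECT a.title, b.name AS author
FROM books a
INNER JOIN authors b ON a.author_id = b.id

Result:
title          | author
---------------+-------
Midnight Sun   | Walker
River Crossing | Perez 
Stone Bridges  | Walker


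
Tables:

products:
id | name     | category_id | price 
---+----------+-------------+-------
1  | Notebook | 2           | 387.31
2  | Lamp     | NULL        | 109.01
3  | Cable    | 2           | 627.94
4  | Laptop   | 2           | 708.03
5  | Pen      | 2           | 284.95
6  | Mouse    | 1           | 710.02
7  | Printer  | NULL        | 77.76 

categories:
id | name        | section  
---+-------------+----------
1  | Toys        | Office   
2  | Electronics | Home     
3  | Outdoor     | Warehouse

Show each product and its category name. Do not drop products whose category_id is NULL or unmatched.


LEFT JOIN keeps every row from products (the left table); where category_id has no match in categories, the category columns become NULL. Walk through each product:
  - product 1 (Notebook): category_id=2 -> matches Electronics
  - product 2 (Lamp): category_id=NULL, no match -> kept with NULL
  - product 3 (Cable): category_id=2 -> matches Electronics
  - product 4 (Laptop): category_id=2 -> matches Electronics
  - product 5 (Pen): category_id=2 -> matches Electronics
  - product 6 (Mouse): category_id=1 -> matches Toys
  - product 7 (Printer): category_id=NULL, no match -> kept with NULL
All 7 rows appear; 2 have NULL category.

SQL:
SELECT a.name, b.name AS category
FROM products a
LEFT JOIN categories b ON a.category_id = b.id

Result:
name     | category   
---------+------------
Notebook | Electronics
Lamp     | NULL       
Cable    | Electronics
Laptop   | Electronics
Pen      | Electronics
Mouse    | Toys       
Printer  | NULL       


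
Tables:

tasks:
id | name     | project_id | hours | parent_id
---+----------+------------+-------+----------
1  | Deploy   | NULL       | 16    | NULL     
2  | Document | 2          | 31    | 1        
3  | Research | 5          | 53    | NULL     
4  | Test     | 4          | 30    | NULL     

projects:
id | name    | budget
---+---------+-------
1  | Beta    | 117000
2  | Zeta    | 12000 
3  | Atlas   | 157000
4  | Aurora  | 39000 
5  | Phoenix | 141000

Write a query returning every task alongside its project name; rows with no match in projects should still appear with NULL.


LEFT JOIN keeps every row from tasks (the left table); where project_id has no match in projects, the project columns become NULL. Walk through each task:
  - task 1 (Deploy): project_id=NULL, no match -> kept with NULL
  - task 2 (Document): project_id=2 -> matches Zeta
  - task 3 (Research): project_id=5 -> matches Phoenix
  - task 4 (Test): project_id=4 -> matches Aurora
All 4 rows appear; 1 has NULL project.

SQL:
SELECT a.name, b.name AS project
FROM tasks a
LEFT JOIN projects b ON a.project_id = b.id

Result:
name     | project
---------+--------
Deploy   | NULL   
Document | Zeta   
Research | Phoenix
Test     | Aurora 


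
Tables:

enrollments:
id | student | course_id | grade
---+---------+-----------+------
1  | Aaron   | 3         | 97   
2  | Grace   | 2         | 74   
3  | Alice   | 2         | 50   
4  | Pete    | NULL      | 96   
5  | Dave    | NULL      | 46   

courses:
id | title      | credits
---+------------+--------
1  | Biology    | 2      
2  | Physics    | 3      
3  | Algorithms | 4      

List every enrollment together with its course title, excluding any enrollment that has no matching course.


INNER JOIN keeps only enrollments rows whose course_id matches an id in courses. Walk through each enrollment:
  - enrollment 1 (Aaron): course_id=3 -> matches Algorithms
  - enrollment 2 (Grace): course_id=2 -> matches Physics
  - enrollment 3 (Alice): course_id=2 -> matches Physics
  - enrollment 4 (Pete): course_id=NULL, no match -> dropped
  - enrollment 5 (Dave): course_id=NULL, no match -> dropped
So 2 of 5 rows are dropped.

SQL:
SELECT a.student, b.title AS course
FROM enrollments a
INNER JOIN courses b ON a.course_id = b.id

Result:
student | course    
--------+-----------
Aaron   | Algorithms
Grace   | Physics   
Alice   | Physics   


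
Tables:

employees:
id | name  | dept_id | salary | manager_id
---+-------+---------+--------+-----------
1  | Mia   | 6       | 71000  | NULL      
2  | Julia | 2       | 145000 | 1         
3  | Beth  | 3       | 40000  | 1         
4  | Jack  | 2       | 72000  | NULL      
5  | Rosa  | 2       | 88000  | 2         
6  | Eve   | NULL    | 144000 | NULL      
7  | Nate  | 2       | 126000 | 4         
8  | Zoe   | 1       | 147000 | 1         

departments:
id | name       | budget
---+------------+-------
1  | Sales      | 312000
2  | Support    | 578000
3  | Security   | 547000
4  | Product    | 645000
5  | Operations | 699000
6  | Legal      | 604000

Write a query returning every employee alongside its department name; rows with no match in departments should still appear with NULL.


LEFT JOIN keeps every row from employees (the left table); where dept_id has no match in departments, the department columns become NULL. Walk through each employee:
  - employee 1 (Mia): dept_id=6 -> matches Legal
  - employee 2 (Julia): dept_id=2 -> matches Support
  - employee 3 (Beth): dept_id=3 -> matches Security
  - employee 4 (Jack): dept_id=2 -> matches Support
  - employee 5 (Rosa): dept_id=2 -> matches Support
  - employee 6 (Eve): dept_id=NULL, no match -> kept with NULL
  - employee 7 (Nate): dept_id=2 -> matches Support
  - employee 8 (Zoe): dept_id=1 -> matches Sales
All 8 rows appear; 1 has NULL department.

SQL:
SELECT a.name, b.name AS department
FROM employees a
LEFT JOIN departments b ON a.dept_id = b.id

Result:
name  | department
------+-----------
Mia   | Legal     
Julia | Support   
Beth  | Security  
Jack  | Support   
Rosa  | Support   
Eve   | NULL      
Nate  | Support   
Zoe   | Sales     


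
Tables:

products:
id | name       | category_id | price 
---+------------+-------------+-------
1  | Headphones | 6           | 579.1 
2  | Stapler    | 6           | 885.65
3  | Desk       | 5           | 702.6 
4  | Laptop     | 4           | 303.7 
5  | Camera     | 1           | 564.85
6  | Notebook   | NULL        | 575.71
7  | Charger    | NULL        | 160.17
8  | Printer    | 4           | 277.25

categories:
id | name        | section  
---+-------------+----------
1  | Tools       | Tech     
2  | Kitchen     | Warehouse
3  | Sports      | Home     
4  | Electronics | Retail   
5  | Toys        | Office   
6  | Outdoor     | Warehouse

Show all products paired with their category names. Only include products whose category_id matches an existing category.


INNER JOIN keeps only products rows whose category_id matches an id in categories. Walk through each product:
  - product 1 (Headphones): category_id=6 -> matches Outdoor
  - product 2 (Stapler): category_id=6 -> matches Outdoor
  - product 3 (Desk): category_id=5 -> matches Toys
  - product 4 (Laptop): category_id=4 -> matches Electronics
  - product 5 (Camera): category_id=1 -> matches Tools
  - product 6 (Notebook): category_id=NULL, no match -> dropped
  - product 7 (Charger): category_id=NULL, no match -> dropped
  - product 8 (Printer): category_id=4 -> matches Electronics
So 2 of 8 rows are dropped.

SQL:
SELECT a.name, b.name AS category
FROM products a
INNER JOIN categories b ON a.category_id = b.id

Result:
name       | category   
-----------+------------
Headphones | Outdoor    
Stapler    | Outdoor    
Desk       | Toys       
Laptop     | Electronics
Camera     | Tools      
Printer    | Electronics


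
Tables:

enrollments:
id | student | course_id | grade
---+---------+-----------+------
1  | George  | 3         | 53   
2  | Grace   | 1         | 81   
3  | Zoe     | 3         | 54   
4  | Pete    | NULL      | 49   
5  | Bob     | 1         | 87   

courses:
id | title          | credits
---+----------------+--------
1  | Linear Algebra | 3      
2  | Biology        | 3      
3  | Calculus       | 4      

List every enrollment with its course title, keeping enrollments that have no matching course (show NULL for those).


LEFT JOIN keeps every row from enrollments (the left table); where course_id has no match in courses, the course columns become NULL. Walk through each enrollment:
  - enrollment 1 (George): course_id=3 -> matches Calculus
  - enrollment 2 (Grace): course_id=1 -> matches Linear Algebra
  - enrollment 3 (Zoe): course_id=3 -> matches Calculus
  - enrollment 4 (Pete): course_id=NULL, no match -> kept with NULL
  - enrollment 5 (Bob): course_id=1 -> matches Linear Algebra
All 5 rows appear; 1 has NULL course.

SQL:
SELECT a.student, b.title AS course
FROM enrollments a
LEFT JOIN courses b ON a.course_id = b.id

Result:
student | course        
--------+---------------
George  | Calculus      
Grace   | Linear Algebra
Zoe     | Calculus      
Pete    | NULL          
Bob     | Linear Algebra


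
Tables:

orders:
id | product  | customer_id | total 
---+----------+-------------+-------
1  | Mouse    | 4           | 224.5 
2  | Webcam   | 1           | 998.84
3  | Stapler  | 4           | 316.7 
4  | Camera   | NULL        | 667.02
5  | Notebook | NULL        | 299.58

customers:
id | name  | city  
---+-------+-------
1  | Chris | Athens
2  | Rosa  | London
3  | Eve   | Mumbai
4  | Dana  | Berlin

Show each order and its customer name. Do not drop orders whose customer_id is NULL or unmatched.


LEFT JOIN keeps every row from orders (the left table); where customer_id has no match in customers, the customer columns become NULL. Walk through each order:
  - order 1 (Mouse): customer_id=4 -> matches Dana
  - order 2 (Webcam): customer_id=1 -> matches Chris
  - order 3 (Stapler): customer_id=4 -> matches Dana
  - order 4 (Camera): customer_id=NULL, no match -> kept with NULL
  - order 5 (Notebook): customer_id=NULL, no match -> kept with NULL
All 5 rows appear; 2 have NULL customer.

SQL:
SELECT a.product, b.name AS customer
FROM orders a
LEFT JOIN customers b ON a.customer_id = b.id

Result:
product  | customer
---------+---------
Mouse    | Dana    
Webcam   | Chris   
Stapler  | Dana    
Camera   | NULL    
Notebook | NULL    


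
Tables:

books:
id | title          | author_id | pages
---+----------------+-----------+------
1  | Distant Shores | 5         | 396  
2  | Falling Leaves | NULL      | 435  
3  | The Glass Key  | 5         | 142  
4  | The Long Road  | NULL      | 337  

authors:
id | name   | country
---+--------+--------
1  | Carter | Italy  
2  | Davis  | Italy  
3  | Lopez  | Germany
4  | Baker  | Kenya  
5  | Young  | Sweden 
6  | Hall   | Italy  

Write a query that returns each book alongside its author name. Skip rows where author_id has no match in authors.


INNER JOIN keeps only books rows whose author_id matches an id in authors. Walk through each book:
  - book 1 (Distant Shores): author_id=5 -> matches Young
  - book 2 (Falling Leaves): author_id=NULL, no match -> dropped
  - book 3 (The Glass Key): author_id=5 -> matches Young
  - book 4 (The Long Road): author_id=NULL, no match -> dropped
So 2 of 4 rows are dropped.

SQL:
SELECT a.title, b.name AS author
FROM books a
INNER JOIN authors b ON a.author_id = b.id

Result:
title          | author
---------------+-------
Distant Shores | Young 
The Glass Key  | Young 


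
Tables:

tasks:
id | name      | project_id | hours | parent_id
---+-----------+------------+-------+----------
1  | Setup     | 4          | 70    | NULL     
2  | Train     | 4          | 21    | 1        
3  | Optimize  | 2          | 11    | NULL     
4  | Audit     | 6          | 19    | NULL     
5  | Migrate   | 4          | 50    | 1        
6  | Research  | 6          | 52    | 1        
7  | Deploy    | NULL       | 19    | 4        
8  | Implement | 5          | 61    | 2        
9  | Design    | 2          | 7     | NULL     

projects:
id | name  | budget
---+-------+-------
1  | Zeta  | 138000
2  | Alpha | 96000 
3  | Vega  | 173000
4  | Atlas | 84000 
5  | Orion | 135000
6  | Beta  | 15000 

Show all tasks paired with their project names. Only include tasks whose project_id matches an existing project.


INNER JOIN keeps only tasks rows whose project_id matches an id in projects. Walk through each task:
  - task 1 (Setup): project_id=4 -> matches Atlas
  - task 2 (Train): project_id=4 -> matches Atlas
  - task 3 (Optimize): project_id=2 -> matches Alpha
  - task 4 (Audit): project_id=6 -> matches Beta
  - task 5 (Migrate): project_id=4 -> matches Atlas
  - task 6 (Research): project_id=6 -> matches Beta
  - task 7 (Deploy): project_id=NULL, no match -> dropped
  - task 8 (Implement): project_id=5 -> matches Orion
  - task 9 (Design): project_id=2 -> matches Alpha
So 1 of 9 rows is dropped.

SQL:
SELECT a.name, b.name AS project
FROM tasks a
INNER JOIN projects b ON a.project_id = b.id

Result:
name      | project
----------+--------
Setup     | Atlas  
Train     | Atlas  
Optimize  | Alpha  
Audit     | Beta   
Migrate   | Atlas  
Research  | Beta   
Implement | Orion  
Design    | Alpha  


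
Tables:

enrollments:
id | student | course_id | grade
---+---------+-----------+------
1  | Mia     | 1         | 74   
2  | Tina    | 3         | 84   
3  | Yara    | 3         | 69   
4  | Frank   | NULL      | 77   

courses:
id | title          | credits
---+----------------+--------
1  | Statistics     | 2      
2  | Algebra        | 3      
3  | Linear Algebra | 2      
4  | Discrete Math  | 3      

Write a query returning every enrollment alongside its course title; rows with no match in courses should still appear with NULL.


LEFT JOIN keeps every row from enrollments (the left table); where course_id has no match in courses, the course columns become NULL. Walk through each enrollment:
  - enrollment 1 (Mia): course_id=1 -> matches Statistics
  - enrollment 2 (Tina): course_id=3 -> matches Linear Algebra
  - enrollment 3 (Yara): course_id=3 -> matches Linear Algebra
  - enrollment 4 (Frank): course_id=NULL, no match -> kept with NULL
All 4 rows appear; 1 has NULL course.

SQL:
SELECT a.student, b.title AS course
FROM enrollments a
LEFT JOIN courses b ON a.course_id = b.id

Result:
student | course        
--------+---------------
Mia     | Statistics    
Tina    | Linear Algebra
Yara    | Linear Algebra
Frank   | NULL          


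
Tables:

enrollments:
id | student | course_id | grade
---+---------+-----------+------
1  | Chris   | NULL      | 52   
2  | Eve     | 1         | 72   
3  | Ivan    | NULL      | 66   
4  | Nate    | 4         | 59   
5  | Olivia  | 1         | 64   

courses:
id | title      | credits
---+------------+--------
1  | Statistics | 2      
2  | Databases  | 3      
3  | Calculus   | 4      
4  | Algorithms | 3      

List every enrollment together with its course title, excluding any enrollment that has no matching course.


INNER JOIN keeps only enrollments rows whose course_id matches an id in courses. Walk through each enrollment:
  - enrollment 1 (Chris): course_id=NULL, no match -> dropped
  - enrollment 2 (Eve): course_id=1 -> matches Statistics
  - enrollment 3 (Ivan): course_id=NULL, no match -> dropped
  - enrollment 4 (Nate): course_id=4 -> matches Algorithms
  - enrollment 5 (Olivia): course_id=1 -> matches Statistics
So 2 of 5 rows are dropped.

SQL:
SELECT a.student, b.title AS course
FROM enrollments a
INNER JOIN courses b ON a.course_id = b.id

Result:
student | course    
--------+-----------
Eve     | Statistics
Nate    | Algorithms
Olivia  | Statistics


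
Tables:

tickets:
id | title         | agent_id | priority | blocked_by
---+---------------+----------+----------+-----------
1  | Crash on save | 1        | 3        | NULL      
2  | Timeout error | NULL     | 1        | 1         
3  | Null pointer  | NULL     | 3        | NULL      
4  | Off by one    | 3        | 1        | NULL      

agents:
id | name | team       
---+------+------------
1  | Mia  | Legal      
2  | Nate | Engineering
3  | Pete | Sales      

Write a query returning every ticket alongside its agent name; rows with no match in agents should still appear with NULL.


LEFT JOIN keeps every row from tickets (the left table); where agent_id has no match in agents, the agent columns become NULL. Walk through each ticket:
  - ticket 1 (Crash on save): agent_id=1 -> matches Mia
  - ticket 2 (Timeout error): agent_id=NULL, no match -> kept with NULL
  - ticket 3 (Null pointer): agent_id=NULL, no match -> kept with NULL
  - ticket 4 (Off by one): agent_id=3 -> matches Pete
All 4 rows appear; 2 have NULL agent.

SQL:
SELECT a.title, b.name AS agent
FROM tickets a
LEFT JOIN agents b ON a.agent_id = b.id

Result:
title         | agent
--------------+------
Crash on save | Mia  
Timeout error | NULL 
Null pointer  | NULL 
Off by one    | Pete 


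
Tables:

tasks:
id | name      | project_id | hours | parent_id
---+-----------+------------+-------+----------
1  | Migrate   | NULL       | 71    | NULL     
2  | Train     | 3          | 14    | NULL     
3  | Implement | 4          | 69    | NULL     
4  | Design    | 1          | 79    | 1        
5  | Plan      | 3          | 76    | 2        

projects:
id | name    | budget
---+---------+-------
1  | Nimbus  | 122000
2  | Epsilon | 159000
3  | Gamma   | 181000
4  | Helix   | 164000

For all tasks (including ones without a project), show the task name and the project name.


LEFT JOIN keeps every row from tasks (the left table); where project_id has no match in projects, the project columns become NULL. Walk through each task:
  - task 1 (Migrate): project_id=NULL, no match -> kept with NULL
  - task 2 (Train): project_id=3 -> matches Gamma
  - task 3 (Implement): project_id=4 -> matches Helix
  - task 4 (Design): project_id=1 -> matches Nimbus
  - task 5 (Plan): project_id=3 -> matches Gamma
All 5 rows appear; 1 has NULL project.

SQL:
SELECT a.name, b.name AS project
FROM tasks a
LEFT JOIN projects b ON a.project_id = b.id

Result:
name      | project
----------+--------
Migrate   | NULL   
Train     | Gamma  
Implement | Helix  
Design    | Nimbus 
Plan      | Gamma  


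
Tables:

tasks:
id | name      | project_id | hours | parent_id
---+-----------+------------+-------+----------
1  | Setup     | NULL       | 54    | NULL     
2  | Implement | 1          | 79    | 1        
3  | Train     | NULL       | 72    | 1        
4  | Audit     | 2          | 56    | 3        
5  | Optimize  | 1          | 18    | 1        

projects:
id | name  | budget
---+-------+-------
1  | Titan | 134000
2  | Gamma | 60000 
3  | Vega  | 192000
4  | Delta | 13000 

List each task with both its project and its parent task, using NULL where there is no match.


Two LEFT JOINs from the same base table tasks: one to projects via project_id, one to tasks itself via parent_id. Both are LEFT so every task is preserved.
Match against projects:
  - task 1 (Setup): project_id=NULL, no match -> kept with NULL
  - task 2 (Implement): project_id=1 -> matches Titan
  - task 3 (Train): project_id=NULL, no match -> kept with NULL
  - task 4 (Audit): project_id=2 -> matches Gamma
  - task 5 (Optimize): project_id=1 -> matches Titan
Match against tasks (self):
  - task 1 (Setup): parent_id=NULL -> NULL
  - task 2 (Implement): parent_id=1 -> Setup
  - task 3 (Train): parent_id=1 -> Setup
  - task 4 (Audit): parent_id=3 -> Train
  - task 5 (Optimize): parent_id=1 -> Setup

SQL:
SELECT a.name, b.name AS project, c.name AS parent
FROM tasks a
LEFT JOIN projects b ON a.project_id = b.id
LEFT JOIN tasks c ON a.parent_id = c.id

Result:
name      | project | parent
----------+---------+-------
Setup     | NULL    | NULL  
Implement | Titan   | Setup 
Train     | NULL    | Setup 
Audit     | Gamma   | Train 
Optimize  | Titan   | Setup 


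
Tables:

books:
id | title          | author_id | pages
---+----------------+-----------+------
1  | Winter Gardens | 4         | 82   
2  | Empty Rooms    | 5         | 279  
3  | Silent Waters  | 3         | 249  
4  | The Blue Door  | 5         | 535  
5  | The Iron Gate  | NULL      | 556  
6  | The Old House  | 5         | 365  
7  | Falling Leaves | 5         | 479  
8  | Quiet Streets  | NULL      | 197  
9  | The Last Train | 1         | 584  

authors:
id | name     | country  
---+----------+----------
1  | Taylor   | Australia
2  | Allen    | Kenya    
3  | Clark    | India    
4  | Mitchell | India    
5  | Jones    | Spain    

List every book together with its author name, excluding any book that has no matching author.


INNER JOIN keeps only books rows whose author_id matches an id in authors. Walk through each book:
  - book 1 (Winter Gardens): author_id=4 -> matches Mitchell
  - book 2 (Empty Rooms): author_id=5 -> matches Jones
  - book 3 (Silent Waters): author_id=3 -> matches Clark
  - book 4 (The Blue Door): author_id=5 -> matches Jones
  - book 5 (The Iron Gate): author_id=NULL, no match -> dropped
  - book 6 (The Old House): author_id=5 -> matches Jones
  - book 7 (Falling Leaves): author_id=5 -> matches Jones
  - book 8 (Quiet Streets): author_id=NULL, no match -> dropped
  - book 9 (The Last Train): author_id=1 -> matches Taylor
So 2 of 9 rows are dropped.

SQL:
SELECT a.title, b.name AS author
FROM books a
INNER JOIN authors b ON a.author_id = b.id

Result:
title          | author  
---------------+---------
Winter Gardens | Mitchell
Empty Rooms    | Jones   
Silent Waters  | Clark   
The Blue Door  | Jones   
The Old House  | Jones   
Falling Leaves | Jones   
The Last Train | Taylor  


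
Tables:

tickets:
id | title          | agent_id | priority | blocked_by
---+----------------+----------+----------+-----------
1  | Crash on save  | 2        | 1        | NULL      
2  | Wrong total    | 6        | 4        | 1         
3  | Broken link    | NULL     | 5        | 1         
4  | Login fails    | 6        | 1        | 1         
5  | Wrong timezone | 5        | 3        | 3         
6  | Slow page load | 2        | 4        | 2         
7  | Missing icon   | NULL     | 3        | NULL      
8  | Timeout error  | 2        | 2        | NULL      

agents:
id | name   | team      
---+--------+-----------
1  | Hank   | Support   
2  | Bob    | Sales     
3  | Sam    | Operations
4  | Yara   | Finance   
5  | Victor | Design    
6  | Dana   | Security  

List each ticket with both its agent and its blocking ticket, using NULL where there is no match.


Two LEFT JOINs from the same base table tickets: one to agents via agent_id, one to tickets itself via blocked_by. Both are LEFT so every ticket is preserved.
Match against agents:
  - ticket 1 (Crash on save): agent_id=2 -> matches Bob
  - ticket 2 (Wrong total): agent_id=6 -> matches Dana
  - ticket 3 (Broken link): agent_id=NULL, no match -> kept with NULL
  - ticket 4 (Login fails): agent_id=6 -> matches Dana
  - ticket 5 (Wrong timezone): agent_id=5 -> matches Victor
  - ticket 6 (Slow page load): agent_id=2 -> matches Bob
  - ticket 7 (Missing icon): agent_id=NULL, no match -> kept with NULL
  - ticket 8 (Timeout error): agent_id=2 -> matches Bob
Match against tickets (self):
  - ticket 1 (Crash on save): blocked_by=NULL -> NULL
  - ticket 2 (Wrong total): blocked_by=1 -> Crash on save
  - ticket 3 (Broken link): blocked_by=1 -> Crash on save
  - ticket 4 (Login fails): blocked_by=1 -> Crash on save
  - ticket 5 (Wrong timezone): blocked_by=3 -> Broken link
  - ticket 6 (Slow page load): blocked_by=2 -> Wrong total
  - ticket 7 (Missing icon): blocked_by=NULL -> NULL
  - ticket 8 (Timeout error): blocked_by=NULL -> NULL

SQL:
SELECT a.title, b.name AS agent, c.title AS blocked_by
FROM tickets a
LEFT JOIN agents b ON a.agent_id = b.id
LEFT JOIN tickets c ON a.blocked_by = c.id

Result:
title          | agent  | blocked_by   
---------------+--------+--------------
Crash on save  | Bob    | NULL         
Wrong total    | Dana   | Crash on save
Broken link    | NULL   | Crash on save
Login fails    | Dana   | Crash on save
Wrong timezone | Victor | Broken link  
Slow page load | Bob    | Wrong total  
Missing icon   | NULL   | NULL         
Timeout error  | Bob    | NULL         


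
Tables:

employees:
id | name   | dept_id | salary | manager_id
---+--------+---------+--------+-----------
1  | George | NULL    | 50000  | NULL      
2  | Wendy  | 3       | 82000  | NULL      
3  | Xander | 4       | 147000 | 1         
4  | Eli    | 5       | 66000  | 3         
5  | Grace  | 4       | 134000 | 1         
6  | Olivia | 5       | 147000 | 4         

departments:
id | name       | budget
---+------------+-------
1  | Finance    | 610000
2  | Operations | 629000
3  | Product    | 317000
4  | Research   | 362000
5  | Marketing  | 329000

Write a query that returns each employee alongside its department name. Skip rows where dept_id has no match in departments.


INNER JOIN keeps only employees rows whose dept_id matches an id in departments. Walk through each employee:
  - employee 1 (George): dept_id=NULL, no match -> dropped
  - employee 2 (Wendy): dept_id=3 -> matches Product
  - employee 3 (Xander): dept_id=4 -> matches Research
  - employee 4 (Eli): dept_id=5 -> matches Marketing
  - employee 5 (Grace): dept_id=4 -> matches Research
  - employee 6 (Olivia): dept_id=5 -> matches Marketing
So 1 of 6 rows is dropped.

SQL:
SELECT a.name, b.name AS department
FROM employees a
INNER JOIN departments b ON a.dept_id = b.id

Result:
name   | department
-------+-----------
Wendy  | Product   
Xander | Research  
Eli    | Marketing 
Grace  | Research  
Olivia | Marketing 


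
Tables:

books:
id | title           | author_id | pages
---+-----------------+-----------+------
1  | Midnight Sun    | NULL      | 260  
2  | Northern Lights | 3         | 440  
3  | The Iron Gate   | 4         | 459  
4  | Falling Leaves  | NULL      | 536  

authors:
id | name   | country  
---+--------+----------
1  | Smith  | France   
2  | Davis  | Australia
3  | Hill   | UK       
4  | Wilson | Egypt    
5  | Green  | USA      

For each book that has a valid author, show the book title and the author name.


INNER JOIN keeps only books rows whose author_id matches an id in authors. Walk through each book:
  - book 1 (Midnight Sun): author_id=NULL, no match -> dropped
  - book 2 (Northern Lights): author_id=3 -> matches Hill
  - book 3 (The Iron Gate): author_id=4 -> matches Wilson
  - book 4 (Falling Leaves): author_id=NULL, no match -> dropped
So 2 of 4 rows are dropped.

SQL:
SELECT a.title, b.name AS author
FROM books a
INNER JOIN authors b ON a.author_id = b.id

Result:
title           | author
----------------+-------
Northern Lights | Hill  
The Iron Gate   | Wilson


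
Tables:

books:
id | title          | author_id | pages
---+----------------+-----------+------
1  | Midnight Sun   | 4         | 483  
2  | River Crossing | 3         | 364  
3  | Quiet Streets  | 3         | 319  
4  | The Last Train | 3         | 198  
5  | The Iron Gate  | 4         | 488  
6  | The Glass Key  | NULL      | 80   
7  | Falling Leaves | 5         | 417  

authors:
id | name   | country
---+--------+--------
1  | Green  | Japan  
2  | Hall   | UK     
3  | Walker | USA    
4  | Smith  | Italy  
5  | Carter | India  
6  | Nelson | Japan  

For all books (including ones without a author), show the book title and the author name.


LEFT JOIN keeps every row from books (the left table); where author_id has no match in authors, the author columns become NULL. Walk through each book:
  - book 1 (Midnight Sun): author_id=4 -> matches Smith
  - book 2 (River Crossing): author_id=3 -> matches Walker
  - book 3 (Quiet Streets): author_id=3 -> matches Walker
  - book 4 (The Last Train): author_id=3 -> matches Walker
  - book 5 (The Iron Gate): author_id=4 -> matches Smith
  - book 6 (The Glass Key): author_id=NULL, no match -> kept with NULL
  - book 7 (Falling Leaves): author_id=5 -> matches Carter
All 7 rows appear; 1 has NULL author.

SQL:
SELECT a.title, b.name AS author
FROM books a
LEFT JOIN authors b ON a.author_id = b.id

Result:
title          | author
---------------+-------
Midnight Sun   | Smith 
River Crossing | Walker
Quiet Streets  | Walker
The Last Train | Walker
The Iron Gate  | Smith 
The Glass Key  | NULL  
Falling Leaves | Carter


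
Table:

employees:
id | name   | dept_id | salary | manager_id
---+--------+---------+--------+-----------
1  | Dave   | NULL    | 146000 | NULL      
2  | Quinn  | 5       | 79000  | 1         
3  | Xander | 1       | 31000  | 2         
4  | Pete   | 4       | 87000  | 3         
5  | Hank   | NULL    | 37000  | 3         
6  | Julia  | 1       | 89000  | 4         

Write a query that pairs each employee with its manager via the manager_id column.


This is a self-join: employees is joined to a second copy of itself, matching each row's manager_id to another row's id. Use LEFT JOIN so rows with manager_id=NULL are kept.
  - employee 1 (Dave): manager_id=NULL -> NULL
  - employee 2 (Quinn): manager_id=1 -> Dave
  - employee 3 (Xander): manager_id=2 -> Quinn
  - employee 4 (Pete): manager_id=3 -> Xander
  - employee 5 (Hank): manager_id=3 -> Xander
  - employee 6 (Julia): manager_id=4 -> Pete

SQL:
SELECT a.name AS item, b.name AS manager
FROM employees a
LEFT JOIN employees b ON a.manager_id = b.id

Result:
item   | manager
-------+--------
Dave   | NULL   
Quinn  | Dave   
Xander | Quinn  
Pete   | Xander 
Hank   | Xander 
Julia  | Pete   


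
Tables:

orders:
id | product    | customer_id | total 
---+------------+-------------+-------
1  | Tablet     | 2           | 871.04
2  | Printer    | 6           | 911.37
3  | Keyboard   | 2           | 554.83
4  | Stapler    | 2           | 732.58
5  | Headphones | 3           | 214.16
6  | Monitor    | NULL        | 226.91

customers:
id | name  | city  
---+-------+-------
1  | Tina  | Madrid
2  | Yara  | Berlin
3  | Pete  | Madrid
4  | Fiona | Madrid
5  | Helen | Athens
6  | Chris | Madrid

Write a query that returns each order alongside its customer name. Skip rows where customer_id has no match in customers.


INNER JOIN keeps only orders rows whose customer_id matches an id in customers. Walk through each order:
  - order 1 (Tablet): customer_id=2 -> matches Yara
  - order 2 (Printer): customer_id=6 -> matches Chris
  - order 3 (Keyboard): customer_id=2 -> matches Yara
  - order 4 (Stapler): customer_id=2 -> matches Yara
  - order 5 (Headphones): customer_id=3 -> matches Pete
  - order 6 (Monitor): customer_id=NULL, no match -> dropped
So 1 of 6 rows is dropped.

SQL:
SELECT a.product, b.name AS customer
FROM orders a
INNER JOIN customers b ON a.customer_id = b.id

Result:
product    | customer
-----------+---------
Tablet     | Yara    
Printer    | Chris   
Keyboard   | Yara    
Stapler    | Yara    
Headphones | Pete    


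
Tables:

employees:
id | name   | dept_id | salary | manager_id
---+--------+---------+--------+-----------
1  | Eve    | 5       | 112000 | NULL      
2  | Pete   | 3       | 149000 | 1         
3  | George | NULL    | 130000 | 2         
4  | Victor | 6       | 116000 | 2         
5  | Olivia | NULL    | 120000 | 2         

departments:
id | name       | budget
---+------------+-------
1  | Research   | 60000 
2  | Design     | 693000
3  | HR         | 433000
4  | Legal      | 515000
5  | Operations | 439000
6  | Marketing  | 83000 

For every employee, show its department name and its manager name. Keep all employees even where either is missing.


Two LEFT JOINs from the same base table employees: one to departments via dept_id, one to employees itself via manager_id. Both are LEFT so every employee is preserved.
Match against departments:
  - employee 1 (Eve): dept_id=5 -> matches Operations
  - employee 2 (Pete): dept_id=3 -> matches HR
  - employee 3 (George): dept_id=NULL, no match -> kept with NULL
  - employee 4 (Victor): dept_id=6 -> matches Marketing
  - employee 5 (Olivia): dept_id=NULL, no match -> kept with NULL
Match against employees (self):
  - employee 1 (Eve): manager_id=NULL -> NULL
  - employee 2 (Pete): manager_id=1 -> Eve
  - employee 3 (George): manager_id=2 -> Pete
  - employee 4 (Victor): manager_id=2 -> Pete
  - employee 5 (Olivia): manager_id=2 -> Pete

SQL:
SELECT a.name, b.name AS department, c.name AS manager
FROM employees a
LEFT JOIN departments b ON a.dept_id = b.id
LEFT JOIN employees c ON a.manager_id = c.id

Result:
name   | department | manager
-------+------------+--------
Eve    | Operations | NULL   
Pete   | HR         | Eve    
George | NULL       | Pete   
Victor | Marketing  | Pete   
Olivia | NULL       | Pete   


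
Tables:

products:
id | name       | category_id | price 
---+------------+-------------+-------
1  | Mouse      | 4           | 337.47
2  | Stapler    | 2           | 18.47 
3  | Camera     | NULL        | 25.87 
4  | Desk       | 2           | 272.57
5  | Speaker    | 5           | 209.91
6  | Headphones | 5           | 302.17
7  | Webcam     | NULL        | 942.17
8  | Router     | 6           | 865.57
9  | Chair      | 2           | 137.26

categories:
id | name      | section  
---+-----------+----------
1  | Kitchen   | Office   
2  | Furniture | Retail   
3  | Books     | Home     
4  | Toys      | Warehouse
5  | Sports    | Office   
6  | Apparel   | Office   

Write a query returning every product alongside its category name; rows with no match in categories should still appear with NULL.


LEFT JOIN keeps every row from products (the left table); where category_id has no match in categories, the category columns become NULL. Walk through each product:
  - product 1 (Mouse): category_id=4 -> matches Toys
  - product 2 (Stapler): category_id=2 -> matches Furniture
  - product 3 (Camera): category_id=NULL, no match -> kept with NULL
  - product 4 (Desk): category_id=2 -> matches Furniture
  - product 5 (Speaker): category_id=5 -> matches Sports
  - product 6 (Headphones): category_id=5 -> matches Sports
  - product 7 (Webcam): category_id=NULL, no match -> kept with NULL
  - product 8 (Router): category_id=6 -> matches Apparel
  - product 9 (Chair): category_id=2 -> matches Furniture
All 9 rows appear; 2 have NULL category.

SQL:
SELECT a.name, b.name AS category
FROM products a
LEFT JOIN categories b ON a.category_id = b.id

Result:
name       | category 
-----------+----------
Mouse      | Toys     
Stapler    | Furniture
Camera     | NULL     
Desk       | Furniture
Speaker    | Sports   
Headphones | Sports   
Webcam     | NULL     
Router     | Apparel  
Chair      | Furniture


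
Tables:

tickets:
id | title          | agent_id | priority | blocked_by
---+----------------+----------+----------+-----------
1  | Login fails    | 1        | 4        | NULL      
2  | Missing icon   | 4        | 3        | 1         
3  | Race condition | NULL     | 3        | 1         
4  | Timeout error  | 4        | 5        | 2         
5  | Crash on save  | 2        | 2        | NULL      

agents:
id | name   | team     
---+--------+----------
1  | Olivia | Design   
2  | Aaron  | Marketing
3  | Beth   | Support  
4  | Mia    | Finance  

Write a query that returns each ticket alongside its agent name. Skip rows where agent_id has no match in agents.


INNER JOIN keeps only tickets rows whose agent_id matches an id in agents. Walk through each ticket:
  - ticket 1 (Login fails): agent_id=1 -> matches Olivia
  - ticket 2 (Missing icon): agent_id=4 -> matches Mia
  - ticket 3 (Race condition): agent_id=NULL, no match -> dropped
  - ticket 4 (Timeout error): agent_id=4 -> matches Mia
  - ticket 5 (Crash on save): agent_id=2 -> matches Aaron
So 1 of 5 rows is dropped.

SQL:
SELECT a.title, b.name AS agent
FROM tickets a
INNER JOIN agents b ON a.agent_id = b.id

Result:
title         | agent 
--------------+-------
Login fails   | Olivia
Missing icon  | Mia   
Timeout error | Mia   
Crash on save | Aaron 


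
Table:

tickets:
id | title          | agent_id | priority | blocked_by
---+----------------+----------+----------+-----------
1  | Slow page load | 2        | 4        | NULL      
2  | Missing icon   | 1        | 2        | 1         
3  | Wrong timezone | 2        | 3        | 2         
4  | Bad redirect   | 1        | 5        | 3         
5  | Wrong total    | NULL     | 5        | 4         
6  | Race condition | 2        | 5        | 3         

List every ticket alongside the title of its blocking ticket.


This is a self-join: tickets is joined to a second copy of itself, matching each row's blocked_by to another row's id. Use LEFT JOIN so rows with blocked_by=NULL are kept.
  - ticket 1 (Slow page load): blocked_by=NULL -> NULL
  - ticket 2 (Missing icon): blocked_by=1 -> Slow page load
  - ticket 3 (Wrong timezone): blocked_by=2 -> Missing icon
  - ticket 4 (Bad redirect): blocked_by=3 -> Wrong timezone
  - ticket 5 (Wrong total): blocked_by=4 -> Bad redirect
  - ticket 6 (Race condition): blocked_by=3 -> Wrong timezone

SQL:
SELECT a.title AS item, b.title AS blocked_by
FROM tickets a
LEFT JOIN tickets b ON a.blocked_by = b.id

Result:
item           | blocked_by    
---------------+---------------
Slow page load | NULL          
Missing icon   | Slow page load
Wrong timezone | Missing icon  
Bad redirect   | Wrong timezone
Wrong total    | Bad redirect  
Race condition | Wrong timezone


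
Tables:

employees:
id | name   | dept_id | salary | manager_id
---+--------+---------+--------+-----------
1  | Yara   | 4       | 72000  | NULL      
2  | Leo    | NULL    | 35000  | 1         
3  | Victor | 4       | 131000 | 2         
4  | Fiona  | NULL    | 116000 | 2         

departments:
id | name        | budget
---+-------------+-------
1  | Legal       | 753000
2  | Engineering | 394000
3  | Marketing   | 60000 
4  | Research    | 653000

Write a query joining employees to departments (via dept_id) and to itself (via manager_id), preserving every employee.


Two LEFT JOINs from the same base table employees: one to departments via dept_id, one to employees itself via manager_id. Both are LEFT so every employee is preserved.
Match against departments:
  - employee 1 (Yara): dept_id=4 -> matches Research
  - employee 2 (Leo): dept_id=NULL, no match -> kept with NULL
  - employee 3 (Victor): dept_id=4 -> matches Research
  - employee 4 (Fiona): dept_id=NULL, no match -> kept with NULL
Match against employees (self):
  - employee 1 (Yara): manager_id=NULL -> NULL
  - employee 2 (Leo): manager_id=1 -> Yara
  - employee 3 (Victor): manager_id=2 -> Leo
  - employee 4 (Fiona): manager_id=2 -> Leo

SQL:
SELECT a.name, b.name AS department, c.name AS manager
FROM employees a
LEFT JOIN departments b ON a.dept_id = b.id
LEFT JOIN employees c ON a.manager_id = c.id

Result:
name   | department | manager
-------+------------+--------
Yara   | Research   | NULL   
Leo    | NULL       | Yara   
Victor | Research   | Leo    
Fiona  | NULL       | Leo    
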